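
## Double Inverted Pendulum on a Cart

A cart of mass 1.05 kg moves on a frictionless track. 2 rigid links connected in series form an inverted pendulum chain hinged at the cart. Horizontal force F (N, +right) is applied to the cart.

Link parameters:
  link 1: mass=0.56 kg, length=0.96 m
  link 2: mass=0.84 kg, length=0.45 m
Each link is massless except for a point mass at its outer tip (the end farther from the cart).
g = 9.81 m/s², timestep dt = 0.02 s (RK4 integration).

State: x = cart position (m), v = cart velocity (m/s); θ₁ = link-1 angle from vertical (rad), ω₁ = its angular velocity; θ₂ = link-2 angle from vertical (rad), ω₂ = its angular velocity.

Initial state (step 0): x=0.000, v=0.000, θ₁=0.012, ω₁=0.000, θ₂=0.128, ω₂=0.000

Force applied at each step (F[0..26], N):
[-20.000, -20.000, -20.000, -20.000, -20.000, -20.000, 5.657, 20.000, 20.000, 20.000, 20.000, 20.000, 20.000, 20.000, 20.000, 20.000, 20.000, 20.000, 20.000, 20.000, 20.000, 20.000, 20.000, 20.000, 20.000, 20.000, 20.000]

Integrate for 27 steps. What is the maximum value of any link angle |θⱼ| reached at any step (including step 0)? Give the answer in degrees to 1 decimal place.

Answer: 46.1°

Derivation:
apply F[0]=-20.000 → step 1: x=-0.004, v=-0.384, θ₁=0.016, ω₁=0.370, θ₂=0.129, ω₂=0.119
apply F[1]=-20.000 → step 2: x=-0.015, v=-0.770, θ₁=0.027, ω₁=0.745, θ₂=0.133, ω₂=0.228
apply F[2]=-20.000 → step 3: x=-0.035, v=-1.159, θ₁=0.046, ω₁=1.132, θ₂=0.138, ω₂=0.318
apply F[3]=-20.000 → step 4: x=-0.062, v=-1.550, θ₁=0.072, ω₁=1.533, θ₂=0.145, ω₂=0.382
apply F[4]=-20.000 → step 5: x=-0.097, v=-1.943, θ₁=0.107, ω₁=1.949, θ₂=0.153, ω₂=0.416
apply F[5]=-20.000 → step 6: x=-0.139, v=-2.333, θ₁=0.150, ω₁=2.375, θ₂=0.162, ω₂=0.426
apply F[6]=+5.657 → step 7: x=-0.185, v=-2.248, θ₁=0.197, ω₁=2.325, θ₂=0.170, ω₂=0.421
apply F[7]=+20.000 → step 8: x=-0.227, v=-1.917, θ₁=0.241, ω₁=2.045, θ₂=0.178, ω₂=0.378
apply F[8]=+20.000 → step 9: x=-0.262, v=-1.604, θ₁=0.279, ω₁=1.806, θ₂=0.185, ω₂=0.292
apply F[9]=+20.000 → step 10: x=-0.291, v=-1.306, θ₁=0.313, ω₁=1.606, θ₂=0.190, ω₂=0.162
apply F[10]=+20.000 → step 11: x=-0.314, v=-1.023, θ₁=0.344, ω₁=1.441, θ₂=0.191, ω₂=-0.012
apply F[11]=+20.000 → step 12: x=-0.332, v=-0.751, θ₁=0.371, ω₁=1.307, θ₂=0.189, ω₂=-0.227
apply F[12]=+20.000 → step 13: x=-0.344, v=-0.488, θ₁=0.396, ω₁=1.200, θ₂=0.182, ω₂=-0.485
apply F[13]=+20.000 → step 14: x=-0.352, v=-0.231, θ₁=0.419, ω₁=1.118, θ₂=0.169, ω₂=-0.786
apply F[14]=+20.000 → step 15: x=-0.354, v=0.021, θ₁=0.441, ω₁=1.056, θ₂=0.150, ω₂=-1.128
apply F[15]=+20.000 → step 16: x=-0.351, v=0.272, θ₁=0.462, ω₁=1.010, θ₂=0.124, ω₂=-1.513
apply F[16]=+20.000 → step 17: x=-0.343, v=0.523, θ₁=0.482, ω₁=0.975, θ₂=0.089, ω₂=-1.937
apply F[17]=+20.000 → step 18: x=-0.330, v=0.777, θ₁=0.501, ω₁=0.944, θ₂=0.046, ω₂=-2.395
apply F[18]=+20.000 → step 19: x=-0.312, v=1.037, θ₁=0.519, ω₁=0.910, θ₂=-0.007, ω₂=-2.882
apply F[19]=+20.000 → step 20: x=-0.288, v=1.303, θ₁=0.537, ω₁=0.864, θ₂=-0.069, ω₂=-3.388
apply F[20]=+20.000 → step 21: x=-0.260, v=1.577, θ₁=0.554, ω₁=0.797, θ₂=-0.142, ω₂=-3.908
apply F[21]=+20.000 → step 22: x=-0.225, v=1.859, θ₁=0.569, ω₁=0.700, θ₂=-0.226, ω₂=-4.434
apply F[22]=+20.000 → step 23: x=-0.185, v=2.147, θ₁=0.581, ω₁=0.564, θ₂=-0.320, ω₂=-4.964
apply F[23]=+20.000 → step 24: x=-0.139, v=2.441, θ₁=0.591, ω₁=0.383, θ₂=-0.424, ω₂=-5.501
apply F[24]=+20.000 → step 25: x=-0.088, v=2.738, θ₁=0.596, ω₁=0.149, θ₂=-0.540, ω₂=-6.049
apply F[25]=+20.000 → step 26: x=-0.030, v=3.037, θ₁=0.597, ω₁=-0.146, θ₂=-0.666, ω₂=-6.615
apply F[26]=+20.000 → step 27: x=0.034, v=3.336, θ₁=0.590, ω₁=-0.510, θ₂=-0.805, ω₂=-7.210
Max |angle| over trajectory = 0.805 rad = 46.1°.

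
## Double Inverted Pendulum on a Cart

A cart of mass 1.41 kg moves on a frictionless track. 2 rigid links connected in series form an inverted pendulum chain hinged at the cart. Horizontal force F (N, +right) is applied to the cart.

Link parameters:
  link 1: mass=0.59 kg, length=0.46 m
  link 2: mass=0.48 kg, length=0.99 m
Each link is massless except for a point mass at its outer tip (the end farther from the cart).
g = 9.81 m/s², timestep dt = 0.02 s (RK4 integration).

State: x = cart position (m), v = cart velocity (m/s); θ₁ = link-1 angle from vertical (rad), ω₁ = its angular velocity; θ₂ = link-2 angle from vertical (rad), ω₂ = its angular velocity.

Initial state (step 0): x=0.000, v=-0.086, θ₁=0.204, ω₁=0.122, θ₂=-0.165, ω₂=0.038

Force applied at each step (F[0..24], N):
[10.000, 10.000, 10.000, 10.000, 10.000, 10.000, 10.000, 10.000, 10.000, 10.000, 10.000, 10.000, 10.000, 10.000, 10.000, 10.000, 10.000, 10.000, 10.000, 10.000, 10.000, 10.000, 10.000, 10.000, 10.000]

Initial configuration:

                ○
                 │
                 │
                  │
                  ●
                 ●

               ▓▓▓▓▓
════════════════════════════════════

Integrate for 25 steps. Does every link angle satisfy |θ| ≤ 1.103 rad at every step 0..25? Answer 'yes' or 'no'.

apply F[0]=+10.000 → step 1: x=-0.001, v=0.026, θ₁=0.206, ω₁=0.087, θ₂=-0.166, ω₂=-0.091
apply F[1]=+10.000 → step 2: x=0.001, v=0.138, θ₁=0.207, ω₁=0.053, θ₂=-0.169, ω₂=-0.220
apply F[2]=+10.000 → step 3: x=0.005, v=0.249, θ₁=0.208, ω₁=0.020, θ₂=-0.174, ω₂=-0.351
apply F[3]=+10.000 → step 4: x=0.011, v=0.361, θ₁=0.208, ω₁=-0.013, θ₂=-0.183, ω₂=-0.483
apply F[4]=+10.000 → step 5: x=0.019, v=0.473, θ₁=0.208, ω₁=-0.046, θ₂=-0.194, ω₂=-0.617
apply F[5]=+10.000 → step 6: x=0.030, v=0.586, θ₁=0.206, ω₁=-0.081, θ₂=-0.207, ω₂=-0.753
apply F[6]=+10.000 → step 7: x=0.043, v=0.699, θ₁=0.204, ω₁=-0.118, θ₂=-0.224, ω₂=-0.891
apply F[7]=+10.000 → step 8: x=0.058, v=0.813, θ₁=0.202, ω₁=-0.160, θ₂=-0.243, ω₂=-1.032
apply F[8]=+10.000 → step 9: x=0.075, v=0.928, θ₁=0.198, ω₁=-0.207, θ₂=-0.265, ω₂=-1.174
apply F[9]=+10.000 → step 10: x=0.095, v=1.044, θ₁=0.193, ω₁=-0.262, θ₂=-0.290, ω₂=-1.318
apply F[10]=+10.000 → step 11: x=0.117, v=1.162, θ₁=0.187, ω₁=-0.326, θ₂=-0.318, ω₂=-1.465
apply F[11]=+10.000 → step 12: x=0.142, v=1.281, θ₁=0.180, ω₁=-0.402, θ₂=-0.349, ω₂=-1.612
apply F[12]=+10.000 → step 13: x=0.168, v=1.402, θ₁=0.171, ω₁=-0.492, θ₂=-0.382, ω₂=-1.760
apply F[13]=+10.000 → step 14: x=0.198, v=1.525, θ₁=0.160, ω₁=-0.599, θ₂=-0.419, ω₂=-1.908
apply F[14]=+10.000 → step 15: x=0.229, v=1.650, θ₁=0.147, ω₁=-0.727, θ₂=-0.459, ω₂=-2.055
apply F[15]=+10.000 → step 16: x=0.264, v=1.778, θ₁=0.131, ω₁=-0.879, θ₂=-0.501, ω₂=-2.200
apply F[16]=+10.000 → step 17: x=0.301, v=1.908, θ₁=0.112, ω₁=-1.059, θ₂=-0.547, ω₂=-2.340
apply F[17]=+10.000 → step 18: x=0.340, v=2.041, θ₁=0.089, ω₁=-1.272, θ₂=-0.595, ω₂=-2.475
apply F[18]=+10.000 → step 19: x=0.382, v=2.176, θ₁=0.061, ω₁=-1.520, θ₂=-0.646, ω₂=-2.602
apply F[19]=+10.000 → step 20: x=0.427, v=2.315, θ₁=0.028, ω₁=-1.807, θ₂=-0.699, ω₂=-2.717
apply F[20]=+10.000 → step 21: x=0.475, v=2.456, θ₁=-0.012, ω₁=-2.139, θ₂=-0.754, ω₂=-2.817
apply F[21]=+10.000 → step 22: x=0.525, v=2.600, θ₁=-0.058, ω₁=-2.516, θ₂=-0.811, ω₂=-2.897
apply F[22]=+10.000 → step 23: x=0.579, v=2.744, θ₁=-0.113, ω₁=-2.940, θ₂=-0.870, ω₂=-2.951
apply F[23]=+10.000 → step 24: x=0.635, v=2.888, θ₁=-0.176, ω₁=-3.412, θ₂=-0.929, ω₂=-2.973
apply F[24]=+10.000 → step 25: x=0.694, v=3.027, θ₁=-0.250, ω₁=-3.925, θ₂=-0.988, ω₂=-2.956
Max |angle| over trajectory = 0.988 rad; bound = 1.103 → within bound.

Answer: yes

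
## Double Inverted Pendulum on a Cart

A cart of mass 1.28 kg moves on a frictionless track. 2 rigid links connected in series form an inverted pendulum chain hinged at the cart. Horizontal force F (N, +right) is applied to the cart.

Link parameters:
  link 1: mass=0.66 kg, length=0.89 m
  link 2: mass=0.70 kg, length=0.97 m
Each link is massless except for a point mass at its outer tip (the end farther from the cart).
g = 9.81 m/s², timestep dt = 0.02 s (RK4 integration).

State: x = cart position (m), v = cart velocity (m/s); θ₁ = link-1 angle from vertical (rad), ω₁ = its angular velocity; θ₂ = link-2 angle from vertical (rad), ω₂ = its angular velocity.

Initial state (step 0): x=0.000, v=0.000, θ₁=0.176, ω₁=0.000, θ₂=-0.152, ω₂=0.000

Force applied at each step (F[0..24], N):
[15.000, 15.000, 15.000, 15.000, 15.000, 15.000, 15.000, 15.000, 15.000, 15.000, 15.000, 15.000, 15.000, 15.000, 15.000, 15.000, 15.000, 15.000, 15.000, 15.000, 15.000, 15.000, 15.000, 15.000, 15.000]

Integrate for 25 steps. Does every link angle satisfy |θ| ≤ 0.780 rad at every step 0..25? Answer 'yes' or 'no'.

Answer: no

Derivation:
apply F[0]=+15.000 → step 1: x=0.002, v=0.196, θ₁=0.175, ω₁=-0.104, θ₂=-0.153, ω₂=-0.140
apply F[1]=+15.000 → step 2: x=0.008, v=0.393, θ₁=0.172, ω₁=-0.210, θ₂=-0.158, ω₂=-0.280
apply F[2]=+15.000 → step 3: x=0.018, v=0.592, θ₁=0.167, ω₁=-0.319, θ₂=-0.165, ω₂=-0.419
apply F[3]=+15.000 → step 4: x=0.032, v=0.792, θ₁=0.159, ω₁=-0.433, θ₂=-0.174, ω₂=-0.557
apply F[4]=+15.000 → step 5: x=0.049, v=0.994, θ₁=0.149, ω₁=-0.554, θ₂=-0.187, ω₂=-0.693
apply F[5]=+15.000 → step 6: x=0.071, v=1.200, θ₁=0.137, ω₁=-0.683, θ₂=-0.202, ω₂=-0.826
apply F[6]=+15.000 → step 7: x=0.097, v=1.409, θ₁=0.122, ω₁=-0.822, θ₂=-0.220, ω₂=-0.955
apply F[7]=+15.000 → step 8: x=0.128, v=1.623, θ₁=0.104, ω₁=-0.974, θ₂=-0.240, ω₂=-1.080
apply F[8]=+15.000 → step 9: x=0.162, v=1.841, θ₁=0.083, ω₁=-1.140, θ₂=-0.263, ω₂=-1.197
apply F[9]=+15.000 → step 10: x=0.201, v=2.064, θ₁=0.058, ω₁=-1.322, θ₂=-0.288, ω₂=-1.306
apply F[10]=+15.000 → step 11: x=0.245, v=2.292, θ₁=0.030, ω₁=-1.524, θ₂=-0.315, ω₂=-1.404
apply F[11]=+15.000 → step 12: x=0.293, v=2.524, θ₁=-0.003, ω₁=-1.745, θ₂=-0.344, ω₂=-1.489
apply F[12]=+15.000 → step 13: x=0.346, v=2.761, θ₁=-0.040, ω₁=-1.988, θ₂=-0.375, ω₂=-1.556
apply F[13]=+15.000 → step 14: x=0.404, v=3.000, θ₁=-0.083, ω₁=-2.253, θ₂=-0.406, ω₂=-1.604
apply F[14]=+15.000 → step 15: x=0.466, v=3.238, θ₁=-0.130, ω₁=-2.539, θ₂=-0.439, ω₂=-1.630
apply F[15]=+15.000 → step 16: x=0.533, v=3.473, θ₁=-0.184, ω₁=-2.841, θ₂=-0.471, ω₂=-1.632
apply F[16]=+15.000 → step 17: x=0.605, v=3.698, θ₁=-0.244, ω₁=-3.155, θ₂=-0.504, ω₂=-1.610
apply F[17]=+15.000 → step 18: x=0.681, v=3.908, θ₁=-0.311, ω₁=-3.472, θ₂=-0.536, ω₂=-1.567
apply F[18]=+15.000 → step 19: x=0.761, v=4.095, θ₁=-0.383, ω₁=-3.781, θ₂=-0.566, ω₂=-1.511
apply F[19]=+15.000 → step 20: x=0.844, v=4.252, θ₁=-0.462, ω₁=-4.069, θ₂=-0.596, ω₂=-1.452
apply F[20]=+15.000 → step 21: x=0.931, v=4.374, θ₁=-0.546, ω₁=-4.326, θ₂=-0.625, ω₂=-1.403
apply F[21]=+15.000 → step 22: x=1.019, v=4.459, θ₁=-0.634, ω₁=-4.543, θ₂=-0.652, ω₂=-1.377
apply F[22]=+15.000 → step 23: x=1.109, v=4.507, θ₁=-0.727, ω₁=-4.719, θ₂=-0.680, ω₂=-1.386
apply F[23]=+15.000 → step 24: x=1.199, v=4.522, θ₁=-0.823, ω₁=-4.854, θ₂=-0.708, ω₂=-1.437
apply F[24]=+15.000 → step 25: x=1.290, v=4.507, θ₁=-0.921, ω₁=-4.956, θ₂=-0.738, ω₂=-1.533
Max |angle| over trajectory = 0.921 rad; bound = 0.780 → exceeded.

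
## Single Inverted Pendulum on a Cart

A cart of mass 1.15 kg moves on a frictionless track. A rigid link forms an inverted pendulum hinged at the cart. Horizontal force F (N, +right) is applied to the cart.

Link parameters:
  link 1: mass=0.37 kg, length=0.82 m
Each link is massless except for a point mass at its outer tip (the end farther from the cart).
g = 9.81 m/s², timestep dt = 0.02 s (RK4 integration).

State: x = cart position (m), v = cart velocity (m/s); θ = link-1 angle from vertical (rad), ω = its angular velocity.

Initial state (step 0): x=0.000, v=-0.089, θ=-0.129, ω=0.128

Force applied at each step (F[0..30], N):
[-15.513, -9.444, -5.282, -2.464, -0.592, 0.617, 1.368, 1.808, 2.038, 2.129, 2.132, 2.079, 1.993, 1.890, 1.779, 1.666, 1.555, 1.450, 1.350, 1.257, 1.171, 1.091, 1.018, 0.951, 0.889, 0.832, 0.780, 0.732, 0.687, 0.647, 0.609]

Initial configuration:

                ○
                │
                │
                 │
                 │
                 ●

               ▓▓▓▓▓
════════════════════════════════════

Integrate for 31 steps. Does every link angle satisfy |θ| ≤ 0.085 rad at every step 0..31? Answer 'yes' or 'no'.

Answer: no

Derivation:
apply F[0]=-15.513 → step 1: x=-0.004, v=-0.350, θ=-0.124, ω=0.413
apply F[1]=-9.444 → step 2: x=-0.013, v=-0.506, θ=-0.114, ω=0.574
apply F[2]=-5.282 → step 3: x=-0.024, v=-0.591, θ=-0.101, ω=0.651
apply F[3]=-2.464 → step 4: x=-0.036, v=-0.628, θ=-0.088, ω=0.673
apply F[4]=-0.592 → step 5: x=-0.049, v=-0.633, θ=-0.075, ω=0.660
apply F[5]=+0.617 → step 6: x=-0.061, v=-0.618, θ=-0.062, ω=0.626
apply F[6]=+1.368 → step 7: x=-0.073, v=-0.591, θ=-0.050, ω=0.579
apply F[7]=+1.808 → step 8: x=-0.085, v=-0.557, θ=-0.039, ω=0.527
apply F[8]=+2.038 → step 9: x=-0.096, v=-0.519, θ=-0.029, ω=0.473
apply F[9]=+2.129 → step 10: x=-0.106, v=-0.481, θ=-0.020, ω=0.421
apply F[10]=+2.132 → step 11: x=-0.115, v=-0.443, θ=-0.012, ω=0.370
apply F[11]=+2.079 → step 12: x=-0.123, v=-0.406, θ=-0.005, ω=0.324
apply F[12]=+1.993 → step 13: x=-0.131, v=-0.371, θ=0.001, ω=0.281
apply F[13]=+1.890 → step 14: x=-0.138, v=-0.339, θ=0.006, ω=0.242
apply F[14]=+1.779 → step 15: x=-0.145, v=-0.308, θ=0.011, ω=0.207
apply F[15]=+1.666 → step 16: x=-0.151, v=-0.280, θ=0.014, ω=0.175
apply F[16]=+1.555 → step 17: x=-0.156, v=-0.254, θ=0.018, ω=0.147
apply F[17]=+1.450 → step 18: x=-0.161, v=-0.230, θ=0.020, ω=0.123
apply F[18]=+1.350 → step 19: x=-0.165, v=-0.208, θ=0.023, ω=0.101
apply F[19]=+1.257 → step 20: x=-0.169, v=-0.188, θ=0.024, ω=0.082
apply F[20]=+1.171 → step 21: x=-0.173, v=-0.169, θ=0.026, ω=0.065
apply F[21]=+1.091 → step 22: x=-0.176, v=-0.152, θ=0.027, ω=0.050
apply F[22]=+1.018 → step 23: x=-0.179, v=-0.136, θ=0.028, ω=0.037
apply F[23]=+0.951 → step 24: x=-0.181, v=-0.121, θ=0.028, ω=0.026
apply F[24]=+0.889 → step 25: x=-0.184, v=-0.107, θ=0.029, ω=0.016
apply F[25]=+0.832 → step 26: x=-0.186, v=-0.095, θ=0.029, ω=0.007
apply F[26]=+0.780 → step 27: x=-0.187, v=-0.083, θ=0.029, ω=0.000
apply F[27]=+0.732 → step 28: x=-0.189, v=-0.072, θ=0.029, ω=-0.006
apply F[28]=+0.687 → step 29: x=-0.190, v=-0.062, θ=0.029, ω=-0.012
apply F[29]=+0.647 → step 30: x=-0.191, v=-0.052, θ=0.029, ω=-0.016
apply F[30]=+0.609 → step 31: x=-0.192, v=-0.044, θ=0.028, ω=-0.020
Max |angle| over trajectory = 0.129 rad; bound = 0.085 → exceeded.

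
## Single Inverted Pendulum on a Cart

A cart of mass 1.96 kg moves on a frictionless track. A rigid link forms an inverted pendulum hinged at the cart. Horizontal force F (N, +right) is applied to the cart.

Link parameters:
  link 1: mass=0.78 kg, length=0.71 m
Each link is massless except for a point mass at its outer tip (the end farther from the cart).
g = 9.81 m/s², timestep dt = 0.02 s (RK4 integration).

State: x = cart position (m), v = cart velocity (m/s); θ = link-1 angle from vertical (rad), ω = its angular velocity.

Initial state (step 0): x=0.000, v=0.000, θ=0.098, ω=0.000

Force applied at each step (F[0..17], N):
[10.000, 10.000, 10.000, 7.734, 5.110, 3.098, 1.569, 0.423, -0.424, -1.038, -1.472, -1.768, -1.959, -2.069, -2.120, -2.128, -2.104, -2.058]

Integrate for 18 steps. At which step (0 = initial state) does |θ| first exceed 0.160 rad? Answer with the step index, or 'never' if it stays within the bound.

apply F[0]=+10.000 → step 1: x=0.001, v=0.094, θ=0.097, ω=-0.105
apply F[1]=+10.000 → step 2: x=0.004, v=0.188, θ=0.094, ω=-0.211
apply F[2]=+10.000 → step 3: x=0.008, v=0.283, θ=0.089, ω=-0.318
apply F[3]=+7.734 → step 4: x=0.015, v=0.355, θ=0.081, ω=-0.396
apply F[4]=+5.110 → step 5: x=0.022, v=0.401, θ=0.073, ω=-0.440
apply F[5]=+3.098 → step 6: x=0.031, v=0.428, θ=0.064, ω=-0.458
apply F[6]=+1.569 → step 7: x=0.039, v=0.439, θ=0.055, ω=-0.457
apply F[7]=+0.423 → step 8: x=0.048, v=0.440, θ=0.046, ω=-0.444
apply F[8]=-0.424 → step 9: x=0.057, v=0.432, θ=0.037, ω=-0.422
apply F[9]=-1.038 → step 10: x=0.065, v=0.419, θ=0.029, ω=-0.394
apply F[10]=-1.472 → step 11: x=0.074, v=0.402, θ=0.022, ω=-0.363
apply F[11]=-1.768 → step 12: x=0.081, v=0.382, θ=0.015, ω=-0.331
apply F[12]=-1.959 → step 13: x=0.089, v=0.362, θ=0.008, ω=-0.299
apply F[13]=-2.069 → step 14: x=0.096, v=0.340, θ=0.003, ω=-0.267
apply F[14]=-2.120 → step 15: x=0.102, v=0.318, θ=-0.002, ω=-0.236
apply F[15]=-2.128 → step 16: x=0.109, v=0.297, θ=-0.007, ω=-0.207
apply F[16]=-2.104 → step 17: x=0.114, v=0.276, θ=-0.011, ω=-0.181
apply F[17]=-2.058 → step 18: x=0.120, v=0.256, θ=-0.014, ω=-0.156
max |θ| = 0.098 ≤ 0.160 over all 19 states.

Answer: never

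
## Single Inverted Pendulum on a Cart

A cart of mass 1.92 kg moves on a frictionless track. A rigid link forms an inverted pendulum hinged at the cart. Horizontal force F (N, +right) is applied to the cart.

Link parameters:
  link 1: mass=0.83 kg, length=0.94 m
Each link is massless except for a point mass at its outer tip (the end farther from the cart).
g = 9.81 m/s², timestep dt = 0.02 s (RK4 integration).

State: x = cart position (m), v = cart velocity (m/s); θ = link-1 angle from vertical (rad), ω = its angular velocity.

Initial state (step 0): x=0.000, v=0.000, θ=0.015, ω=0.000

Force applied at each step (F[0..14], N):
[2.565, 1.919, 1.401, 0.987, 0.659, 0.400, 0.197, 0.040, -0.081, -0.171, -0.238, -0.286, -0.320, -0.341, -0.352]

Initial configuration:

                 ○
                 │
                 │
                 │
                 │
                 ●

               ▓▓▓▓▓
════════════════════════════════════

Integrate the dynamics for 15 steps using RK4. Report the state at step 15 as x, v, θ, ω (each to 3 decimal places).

apply F[0]=+2.565 → step 1: x=0.000, v=0.025, θ=0.015, ω=-0.024
apply F[1]=+1.919 → step 2: x=0.001, v=0.044, θ=0.014, ω=-0.041
apply F[2]=+1.401 → step 3: x=0.002, v=0.058, θ=0.013, ω=-0.052
apply F[3]=+0.987 → step 4: x=0.003, v=0.067, θ=0.012, ω=-0.059
apply F[4]=+0.659 → step 5: x=0.005, v=0.073, θ=0.011, ω=-0.063
apply F[5]=+0.400 → step 6: x=0.006, v=0.076, θ=0.010, ω=-0.065
apply F[6]=+0.197 → step 7: x=0.008, v=0.077, θ=0.008, ω=-0.064
apply F[7]=+0.040 → step 8: x=0.009, v=0.077, θ=0.007, ω=-0.062
apply F[8]=-0.081 → step 9: x=0.011, v=0.076, θ=0.006, ω=-0.060
apply F[9]=-0.171 → step 10: x=0.012, v=0.074, θ=0.005, ω=-0.056
apply F[10]=-0.238 → step 11: x=0.014, v=0.071, θ=0.004, ω=-0.052
apply F[11]=-0.286 → step 12: x=0.015, v=0.067, θ=0.003, ω=-0.048
apply F[12]=-0.320 → step 13: x=0.016, v=0.064, θ=0.002, ω=-0.044
apply F[13]=-0.341 → step 14: x=0.018, v=0.060, θ=0.001, ω=-0.040
apply F[14]=-0.352 → step 15: x=0.019, v=0.057, θ=0.000, ω=-0.036

Answer: x=0.019, v=0.057, θ=0.000, ω=-0.036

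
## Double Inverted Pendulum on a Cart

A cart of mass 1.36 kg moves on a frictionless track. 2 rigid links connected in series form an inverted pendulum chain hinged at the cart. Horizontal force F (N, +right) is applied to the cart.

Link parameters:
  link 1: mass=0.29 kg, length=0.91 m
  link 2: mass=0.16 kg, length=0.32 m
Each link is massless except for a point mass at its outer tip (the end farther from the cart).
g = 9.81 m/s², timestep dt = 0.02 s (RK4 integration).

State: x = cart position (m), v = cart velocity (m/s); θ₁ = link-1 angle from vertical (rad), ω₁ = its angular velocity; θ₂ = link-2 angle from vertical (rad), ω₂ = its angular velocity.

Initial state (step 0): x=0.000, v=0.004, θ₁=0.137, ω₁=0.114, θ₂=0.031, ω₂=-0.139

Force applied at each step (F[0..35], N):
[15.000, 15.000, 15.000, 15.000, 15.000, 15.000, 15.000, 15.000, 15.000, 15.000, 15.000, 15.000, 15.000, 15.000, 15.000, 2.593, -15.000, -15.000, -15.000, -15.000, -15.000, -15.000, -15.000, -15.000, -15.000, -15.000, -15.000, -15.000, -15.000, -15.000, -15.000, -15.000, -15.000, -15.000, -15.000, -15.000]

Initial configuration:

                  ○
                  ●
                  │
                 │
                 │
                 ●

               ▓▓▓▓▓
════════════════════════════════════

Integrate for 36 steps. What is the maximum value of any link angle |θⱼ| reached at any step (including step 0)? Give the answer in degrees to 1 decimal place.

apply F[0]=+15.000 → step 1: x=0.002, v=0.215, θ₁=0.137, ω₁=-0.071, θ₂=0.027, ω₂=-0.255
apply F[1]=+15.000 → step 2: x=0.009, v=0.425, θ₁=0.134, ω₁=-0.256, θ₂=0.021, ω₂=-0.375
apply F[2]=+15.000 → step 3: x=0.019, v=0.636, θ₁=0.127, ω₁=-0.443, θ₂=0.012, ω₂=-0.495
apply F[3]=+15.000 → step 4: x=0.034, v=0.848, θ₁=0.116, ω₁=-0.634, θ₂=0.001, ω₂=-0.614
apply F[4]=+15.000 → step 5: x=0.053, v=1.062, θ₁=0.102, ω₁=-0.829, θ₂=-0.012, ω₂=-0.729
apply F[5]=+15.000 → step 6: x=0.077, v=1.276, θ₁=0.083, ω₁=-1.031, θ₂=-0.028, ω₂=-0.836
apply F[6]=+15.000 → step 7: x=0.104, v=1.492, θ₁=0.060, ω₁=-1.240, θ₂=-0.046, ω₂=-0.934
apply F[7]=+15.000 → step 8: x=0.136, v=1.710, θ₁=0.034, ω₁=-1.459, θ₂=-0.065, ω₂=-1.018
apply F[8]=+15.000 → step 9: x=0.173, v=1.930, θ₁=0.002, ω₁=-1.688, θ₂=-0.086, ω₂=-1.088
apply F[9]=+15.000 → step 10: x=0.213, v=2.151, θ₁=-0.034, ω₁=-1.928, θ₂=-0.109, ω₂=-1.139
apply F[10]=+15.000 → step 11: x=0.259, v=2.373, θ₁=-0.075, ω₁=-2.180, θ₂=-0.132, ω₂=-1.173
apply F[11]=+15.000 → step 12: x=0.308, v=2.596, θ₁=-0.121, ω₁=-2.443, θ₂=-0.156, ω₂=-1.189
apply F[12]=+15.000 → step 13: x=0.363, v=2.819, θ₁=-0.173, ω₁=-2.715, θ₂=-0.179, ω₂=-1.194
apply F[13]=+15.000 → step 14: x=0.421, v=3.039, θ₁=-0.230, ω₁=-2.995, θ₂=-0.203, ω₂=-1.194
apply F[14]=+15.000 → step 15: x=0.484, v=3.255, θ₁=-0.293, ω₁=-3.279, θ₂=-0.227, ω₂=-1.206
apply F[15]=+2.593 → step 16: x=0.550, v=3.290, θ₁=-0.359, ω₁=-3.383, θ₂=-0.251, ω₂=-1.219
apply F[16]=-15.000 → step 17: x=0.613, v=3.077, θ₁=-0.426, ω₁=-3.253, θ₂=-0.276, ω₂=-1.182
apply F[17]=-15.000 → step 18: x=0.673, v=2.868, θ₁=-0.490, ω₁=-3.149, θ₂=-0.299, ω₂=-1.117
apply F[18]=-15.000 → step 19: x=0.728, v=2.663, θ₁=-0.552, ω₁=-3.072, θ₂=-0.320, ω₂=-1.024
apply F[19]=-15.000 → step 20: x=0.779, v=2.460, θ₁=-0.613, ω₁=-3.019, θ₂=-0.339, ω₂=-0.901
apply F[20]=-15.000 → step 21: x=0.826, v=2.261, θ₁=-0.673, ω₁=-2.990, θ₂=-0.356, ω₂=-0.752
apply F[21]=-15.000 → step 22: x=0.870, v=2.063, θ₁=-0.732, ω₁=-2.984, θ₂=-0.369, ω₂=-0.578
apply F[22]=-15.000 → step 23: x=0.909, v=1.867, θ₁=-0.792, ω₁=-2.999, θ₂=-0.379, ω₂=-0.384
apply F[23]=-15.000 → step 24: x=0.944, v=1.671, θ₁=-0.852, ω₁=-3.034, θ₂=-0.384, ω₂=-0.174
apply F[24]=-15.000 → step 25: x=0.976, v=1.474, θ₁=-0.914, ω₁=-3.087, θ₂=-0.386, ω₂=0.043
apply F[25]=-15.000 → step 26: x=1.003, v=1.276, θ₁=-0.976, ω₁=-3.157, θ₂=-0.383, ω₂=0.262
apply F[26]=-15.000 → step 27: x=1.027, v=1.076, θ₁=-1.040, ω₁=-3.243, θ₂=-0.375, ω₂=0.470
apply F[27]=-15.000 → step 28: x=1.046, v=0.873, θ₁=-1.106, ω₁=-3.344, θ₂=-0.364, ω₂=0.659
apply F[28]=-15.000 → step 29: x=1.062, v=0.666, θ₁=-1.174, ω₁=-3.458, θ₂=-0.349, ω₂=0.816
apply F[29]=-15.000 → step 30: x=1.073, v=0.455, θ₁=-1.244, ω₁=-3.585, θ₂=-0.332, ω₂=0.929
apply F[30]=-15.000 → step 31: x=1.080, v=0.239, θ₁=-1.317, ω₁=-3.725, θ₂=-0.313, ω₂=0.983
apply F[31]=-15.000 → step 32: x=1.082, v=0.017, θ₁=-1.393, ω₁=-3.881, θ₂=-0.293, ω₂=0.967
apply F[32]=-15.000 → step 33: x=1.080, v=-0.211, θ₁=-1.473, ω₁=-4.053, θ₂=-0.274, ω₂=0.863
apply F[33]=-15.000 → step 34: x=1.074, v=-0.446, θ₁=-1.556, ω₁=-4.244, θ₂=-0.259, ω₂=0.657
apply F[34]=-15.000 → step 35: x=1.063, v=-0.690, θ₁=-1.643, ω₁=-4.457, θ₂=-0.249, ω₂=0.327
apply F[35]=-15.000 → step 36: x=1.046, v=-0.943, θ₁=-1.734, ω₁=-4.696, θ₂=-0.247, ω₂=-0.149
Max |angle| over trajectory = 1.734 rad = 99.4°.

Answer: 99.4°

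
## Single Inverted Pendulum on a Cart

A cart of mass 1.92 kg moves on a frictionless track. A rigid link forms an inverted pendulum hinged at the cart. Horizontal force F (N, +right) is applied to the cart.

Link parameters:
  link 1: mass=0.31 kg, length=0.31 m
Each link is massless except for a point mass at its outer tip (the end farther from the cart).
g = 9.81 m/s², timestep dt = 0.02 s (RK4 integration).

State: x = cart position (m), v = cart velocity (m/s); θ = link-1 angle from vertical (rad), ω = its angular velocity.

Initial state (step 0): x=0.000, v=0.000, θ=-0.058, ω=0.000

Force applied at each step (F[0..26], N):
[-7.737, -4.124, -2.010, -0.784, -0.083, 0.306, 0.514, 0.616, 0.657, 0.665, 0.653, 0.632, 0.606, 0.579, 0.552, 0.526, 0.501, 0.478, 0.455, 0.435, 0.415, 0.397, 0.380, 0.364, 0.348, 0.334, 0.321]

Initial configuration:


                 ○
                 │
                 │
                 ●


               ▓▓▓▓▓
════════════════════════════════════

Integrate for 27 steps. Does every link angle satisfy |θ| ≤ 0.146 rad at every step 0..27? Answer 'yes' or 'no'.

Answer: yes

Derivation:
apply F[0]=-7.737 → step 1: x=-0.001, v=-0.079, θ=-0.056, ω=0.217
apply F[1]=-4.124 → step 2: x=-0.003, v=-0.120, θ=-0.050, ω=0.317
apply F[2]=-2.010 → step 3: x=-0.005, v=-0.139, θ=-0.044, ω=0.349
apply F[3]=-0.784 → step 4: x=-0.008, v=-0.146, θ=-0.037, ω=0.346
apply F[4]=-0.083 → step 5: x=-0.011, v=-0.146, θ=-0.030, ω=0.324
apply F[5]=+0.306 → step 6: x=-0.014, v=-0.142, θ=-0.024, ω=0.294
apply F[6]=+0.514 → step 7: x=-0.017, v=-0.136, θ=-0.018, ω=0.261
apply F[7]=+0.616 → step 8: x=-0.019, v=-0.129, θ=-0.014, ω=0.229
apply F[8]=+0.657 → step 9: x=-0.022, v=-0.122, θ=-0.009, ω=0.198
apply F[9]=+0.665 → step 10: x=-0.024, v=-0.115, θ=-0.006, ω=0.170
apply F[10]=+0.653 → step 11: x=-0.027, v=-0.108, θ=-0.003, ω=0.145
apply F[11]=+0.632 → step 12: x=-0.029, v=-0.101, θ=0.000, ω=0.123
apply F[12]=+0.606 → step 13: x=-0.031, v=-0.095, θ=0.002, ω=0.104
apply F[13]=+0.579 → step 14: x=-0.032, v=-0.089, θ=0.004, ω=0.087
apply F[14]=+0.552 → step 15: x=-0.034, v=-0.083, θ=0.006, ω=0.072
apply F[15]=+0.526 → step 16: x=-0.036, v=-0.078, θ=0.007, ω=0.060
apply F[16]=+0.501 → step 17: x=-0.037, v=-0.073, θ=0.008, ω=0.049
apply F[17]=+0.478 → step 18: x=-0.039, v=-0.069, θ=0.009, ω=0.039
apply F[18]=+0.455 → step 19: x=-0.040, v=-0.064, θ=0.010, ω=0.031
apply F[19]=+0.435 → step 20: x=-0.041, v=-0.060, θ=0.010, ω=0.024
apply F[20]=+0.415 → step 21: x=-0.042, v=-0.056, θ=0.011, ω=0.017
apply F[21]=+0.397 → step 22: x=-0.044, v=-0.052, θ=0.011, ω=0.012
apply F[22]=+0.380 → step 23: x=-0.045, v=-0.049, θ=0.011, ω=0.008
apply F[23]=+0.364 → step 24: x=-0.045, v=-0.045, θ=0.011, ω=0.004
apply F[24]=+0.348 → step 25: x=-0.046, v=-0.042, θ=0.012, ω=0.001
apply F[25]=+0.334 → step 26: x=-0.047, v=-0.039, θ=0.012, ω=-0.002
apply F[26]=+0.321 → step 27: x=-0.048, v=-0.036, θ=0.011, ω=-0.004
Max |angle| over trajectory = 0.058 rad; bound = 0.146 → within bound.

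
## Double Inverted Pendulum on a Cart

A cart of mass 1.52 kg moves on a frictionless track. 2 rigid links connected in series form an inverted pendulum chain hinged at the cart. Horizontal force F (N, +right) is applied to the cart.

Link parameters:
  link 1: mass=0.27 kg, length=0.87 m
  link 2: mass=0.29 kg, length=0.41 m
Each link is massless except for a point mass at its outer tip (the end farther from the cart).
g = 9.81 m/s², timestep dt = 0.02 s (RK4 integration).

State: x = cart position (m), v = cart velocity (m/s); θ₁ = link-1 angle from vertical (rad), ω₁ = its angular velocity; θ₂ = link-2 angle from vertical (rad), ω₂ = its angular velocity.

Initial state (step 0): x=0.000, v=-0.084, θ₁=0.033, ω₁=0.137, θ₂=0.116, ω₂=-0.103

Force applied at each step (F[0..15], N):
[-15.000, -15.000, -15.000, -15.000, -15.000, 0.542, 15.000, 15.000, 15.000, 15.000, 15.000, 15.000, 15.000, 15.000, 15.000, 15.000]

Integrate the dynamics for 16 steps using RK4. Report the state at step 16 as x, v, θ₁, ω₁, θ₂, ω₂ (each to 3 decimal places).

apply F[0]=-15.000 → step 1: x=-0.004, v=-0.284, θ₁=0.038, ω₁=0.356, θ₂=0.115, ω₂=-0.027
apply F[1]=-15.000 → step 2: x=-0.011, v=-0.484, θ₁=0.047, ω₁=0.579, θ₂=0.115, ω₂=0.039
apply F[2]=-15.000 → step 3: x=-0.023, v=-0.685, θ₁=0.061, ω₁=0.808, θ₂=0.116, ω₂=0.094
apply F[3]=-15.000 → step 4: x=-0.039, v=-0.886, θ₁=0.080, ω₁=1.046, θ₂=0.119, ω₂=0.134
apply F[4]=-15.000 → step 5: x=-0.059, v=-1.089, θ₁=0.103, ω₁=1.292, θ₂=0.121, ω₂=0.157
apply F[5]=+0.542 → step 6: x=-0.080, v=-1.089, θ₁=0.129, ω₁=1.317, θ₂=0.125, ω₂=0.163
apply F[6]=+15.000 → step 7: x=-0.100, v=-0.902, θ₁=0.154, ω₁=1.140, θ₂=0.128, ω₂=0.147
apply F[7]=+15.000 → step 8: x=-0.116, v=-0.717, θ₁=0.175, ω₁=0.976, θ₂=0.130, ω₂=0.111
apply F[8]=+15.000 → step 9: x=-0.129, v=-0.533, θ₁=0.193, ω₁=0.824, θ₂=0.132, ω₂=0.055
apply F[9]=+15.000 → step 10: x=-0.138, v=-0.352, θ₁=0.208, ω₁=0.682, θ₂=0.132, ω₂=-0.020
apply F[10]=+15.000 → step 11: x=-0.143, v=-0.172, θ₁=0.220, ω₁=0.551, θ₂=0.131, ω₂=-0.112
apply F[11]=+15.000 → step 12: x=-0.145, v=0.007, θ₁=0.230, ω₁=0.427, θ₂=0.128, ω₂=-0.221
apply F[12]=+15.000 → step 13: x=-0.143, v=0.185, θ₁=0.237, ω₁=0.310, θ₂=0.122, ω₂=-0.345
apply F[13]=+15.000 → step 14: x=-0.137, v=0.362, θ₁=0.242, ω₁=0.199, θ₂=0.114, ω₂=-0.484
apply F[14]=+15.000 → step 15: x=-0.128, v=0.540, θ₁=0.245, ω₁=0.093, θ₂=0.103, ω₂=-0.639
apply F[15]=+15.000 → step 16: x=-0.116, v=0.717, θ₁=0.246, ω₁=-0.009, θ₂=0.088, ω₂=-0.810

Answer: x=-0.116, v=0.717, θ₁=0.246, ω₁=-0.009, θ₂=0.088, ω₂=-0.810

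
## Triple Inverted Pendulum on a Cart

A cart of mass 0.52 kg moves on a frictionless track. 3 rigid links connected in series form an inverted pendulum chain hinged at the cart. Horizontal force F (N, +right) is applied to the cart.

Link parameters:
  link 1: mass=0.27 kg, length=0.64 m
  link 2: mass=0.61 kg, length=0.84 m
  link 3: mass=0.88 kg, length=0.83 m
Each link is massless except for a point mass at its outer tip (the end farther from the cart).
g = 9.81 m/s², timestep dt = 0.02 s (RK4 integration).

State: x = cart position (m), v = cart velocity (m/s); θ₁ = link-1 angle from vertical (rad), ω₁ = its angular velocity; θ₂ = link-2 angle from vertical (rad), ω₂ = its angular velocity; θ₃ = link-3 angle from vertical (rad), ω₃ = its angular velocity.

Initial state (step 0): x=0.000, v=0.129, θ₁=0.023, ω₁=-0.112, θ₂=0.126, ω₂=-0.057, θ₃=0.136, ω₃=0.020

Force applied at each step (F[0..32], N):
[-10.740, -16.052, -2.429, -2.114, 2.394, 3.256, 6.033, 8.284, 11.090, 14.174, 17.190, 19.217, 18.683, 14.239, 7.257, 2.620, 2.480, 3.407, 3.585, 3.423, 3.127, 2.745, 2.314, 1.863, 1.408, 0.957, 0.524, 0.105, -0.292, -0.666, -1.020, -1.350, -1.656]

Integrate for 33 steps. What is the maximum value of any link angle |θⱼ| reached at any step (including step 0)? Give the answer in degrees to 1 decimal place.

Answer: 14.7°

Derivation:
apply F[0]=-10.740 → step 1: x=-0.002, v=-0.298, θ₁=0.026, ω₁=0.409, θ₂=0.126, ω₂=0.079, θ₃=0.136, ω₃=0.025
apply F[1]=-16.052 → step 2: x=-0.014, v=-0.933, θ₁=0.043, ω₁=1.282, θ₂=0.129, ω₂=0.192, θ₃=0.137, ω₃=0.030
apply F[2]=-2.429 → step 3: x=-0.034, v=-1.057, θ₁=0.069, ω₁=1.389, θ₂=0.134, ω₂=0.284, θ₃=0.138, ω₃=0.032
apply F[3]=-2.114 → step 4: x=-0.056, v=-1.181, θ₁=0.099, ω₁=1.538, θ₂=0.140, ω₂=0.347, θ₃=0.138, ω₃=0.033
apply F[4]=+2.394 → step 5: x=-0.080, v=-1.153, θ₁=0.129, ω₁=1.486, θ₂=0.148, ω₂=0.387, θ₃=0.139, ω₃=0.030
apply F[5]=+3.256 → step 6: x=-0.102, v=-1.110, θ₁=0.158, ω₁=1.452, θ₂=0.155, ω₂=0.402, θ₃=0.139, ω₃=0.024
apply F[6]=+6.033 → step 7: x=-0.123, v=-0.987, θ₁=0.186, ω₁=1.334, θ₂=0.163, ω₂=0.390, θ₃=0.140, ω₃=0.013
apply F[7]=+8.284 → step 8: x=-0.141, v=-0.805, θ₁=0.211, ω₁=1.171, θ₂=0.171, ω₂=0.350, θ₃=0.140, ω₃=-0.003
apply F[8]=+11.090 → step 9: x=-0.154, v=-0.549, θ₁=0.232, ω₁=0.941, θ₂=0.177, ω₂=0.279, θ₃=0.140, ω₃=-0.026
apply F[9]=+14.174 → step 10: x=-0.162, v=-0.210, θ₁=0.247, ω₁=0.633, θ₂=0.182, ω₂=0.177, θ₃=0.139, ω₃=-0.056
apply F[10]=+17.190 → step 11: x=-0.162, v=0.211, θ₁=0.256, ω₁=0.242, θ₂=0.184, ω₂=0.046, θ₃=0.137, ω₃=-0.094
apply F[11]=+19.217 → step 12: x=-0.153, v=0.691, θ₁=0.256, ω₁=-0.217, θ₂=0.184, ω₂=-0.100, θ₃=0.135, ω₃=-0.136
apply F[12]=+18.683 → step 13: x=-0.134, v=1.160, θ₁=0.247, ω₁=-0.671, θ₂=0.180, ω₂=-0.237, θ₃=0.132, ω₃=-0.178
apply F[13]=+14.239 → step 14: x=-0.108, v=1.502, θ₁=0.231, ω₁=-0.982, θ₂=0.174, ω₂=-0.339, θ₃=0.128, ω₃=-0.213
apply F[14]=+7.257 → step 15: x=-0.077, v=1.632, θ₁=0.211, ω₁=-1.025, θ₂=0.167, ω₂=-0.403, θ₃=0.123, ω₃=-0.240
apply F[15]=+2.620 → step 16: x=-0.044, v=1.616, θ₁=0.192, ω₁=-0.882, θ₂=0.158, ω₂=-0.442, θ₃=0.118, ω₃=-0.261
apply F[16]=+2.480 → step 17: x=-0.012, v=1.602, θ₁=0.176, ω₁=-0.760, θ₂=0.149, ω₂=-0.471, θ₃=0.113, ω₃=-0.281
apply F[17]=+3.407 → step 18: x=0.020, v=1.628, θ₁=0.161, ω₁=-0.710, θ₂=0.140, ω₂=-0.494, θ₃=0.107, ω₃=-0.300
apply F[18]=+3.585 → step 19: x=0.053, v=1.668, θ₁=0.147, ω₁=-0.694, θ₂=0.130, ω₂=-0.513, θ₃=0.101, ω₃=-0.316
apply F[19]=+3.423 → step 20: x=0.087, v=1.710, θ₁=0.133, ω₁=-0.691, θ₂=0.119, ω₂=-0.527, θ₃=0.095, ω₃=-0.331
apply F[20]=+3.127 → step 21: x=0.122, v=1.750, θ₁=0.119, ω₁=-0.695, θ₂=0.108, ω₂=-0.538, θ₃=0.088, ω₃=-0.343
apply F[21]=+2.745 → step 22: x=0.157, v=1.785, θ₁=0.105, ω₁=-0.699, θ₂=0.098, ω₂=-0.546, θ₃=0.081, ω₃=-0.354
apply F[22]=+2.314 → step 23: x=0.193, v=1.812, θ₁=0.091, ω₁=-0.701, θ₂=0.087, ω₂=-0.550, θ₃=0.074, ω₃=-0.362
apply F[23]=+1.863 → step 24: x=0.229, v=1.831, θ₁=0.077, ω₁=-0.700, θ₂=0.076, ω₂=-0.551, θ₃=0.066, ω₃=-0.368
apply F[24]=+1.408 → step 25: x=0.266, v=1.841, θ₁=0.064, ω₁=-0.693, θ₂=0.065, ω₂=-0.549, θ₃=0.059, ω₃=-0.372
apply F[25]=+0.957 → step 26: x=0.303, v=1.842, θ₁=0.050, ω₁=-0.682, θ₂=0.054, ω₂=-0.544, θ₃=0.052, ω₃=-0.374
apply F[26]=+0.524 → step 27: x=0.340, v=1.836, θ₁=0.036, ω₁=-0.667, θ₂=0.043, ω₂=-0.537, θ₃=0.044, ω₃=-0.374
apply F[27]=+0.105 → step 28: x=0.376, v=1.821, θ₁=0.023, ω₁=-0.647, θ₂=0.032, ω₂=-0.527, θ₃=0.037, ω₃=-0.373
apply F[28]=-0.292 → step 29: x=0.412, v=1.799, θ₁=0.011, ω₁=-0.624, θ₂=0.022, ω₂=-0.514, θ₃=0.029, ω₃=-0.369
apply F[29]=-0.666 → step 30: x=0.448, v=1.771, θ₁=-0.002, ω₁=-0.598, θ₂=0.012, ω₂=-0.499, θ₃=0.022, ω₃=-0.365
apply F[30]=-1.020 → step 31: x=0.483, v=1.736, θ₁=-0.013, ω₁=-0.570, θ₂=0.002, ω₂=-0.482, θ₃=0.015, ω₃=-0.358
apply F[31]=-1.350 → step 32: x=0.517, v=1.696, θ₁=-0.024, ω₁=-0.539, θ₂=-0.008, ω₂=-0.463, θ₃=0.008, ω₃=-0.351
apply F[32]=-1.656 → step 33: x=0.551, v=1.652, θ₁=-0.035, ω₁=-0.507, θ₂=-0.017, ω₂=-0.442, θ₃=0.001, ω₃=-0.342
Max |angle| over trajectory = 0.256 rad = 14.7°.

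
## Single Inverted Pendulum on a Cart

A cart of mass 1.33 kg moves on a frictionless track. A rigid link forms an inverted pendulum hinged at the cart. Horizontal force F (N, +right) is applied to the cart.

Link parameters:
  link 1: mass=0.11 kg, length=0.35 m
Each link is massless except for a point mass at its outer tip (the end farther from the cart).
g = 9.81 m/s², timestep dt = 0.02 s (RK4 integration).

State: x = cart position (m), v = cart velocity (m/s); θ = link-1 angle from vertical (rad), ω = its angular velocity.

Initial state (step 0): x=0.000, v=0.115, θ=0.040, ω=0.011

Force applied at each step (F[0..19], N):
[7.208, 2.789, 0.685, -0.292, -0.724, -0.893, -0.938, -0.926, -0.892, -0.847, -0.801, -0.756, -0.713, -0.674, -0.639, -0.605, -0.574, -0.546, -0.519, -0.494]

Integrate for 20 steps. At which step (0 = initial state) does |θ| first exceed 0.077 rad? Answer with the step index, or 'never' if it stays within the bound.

Answer: never

Derivation:
apply F[0]=+7.208 → step 1: x=0.003, v=0.223, θ=0.037, ω=-0.275
apply F[1]=+2.789 → step 2: x=0.008, v=0.264, θ=0.031, ω=-0.374
apply F[2]=+0.685 → step 3: x=0.014, v=0.274, θ=0.023, ω=-0.387
apply F[3]=-0.292 → step 4: x=0.019, v=0.269, θ=0.016, ω=-0.362
apply F[4]=-0.724 → step 5: x=0.024, v=0.258, θ=0.009, ω=-0.324
apply F[5]=-0.893 → step 6: x=0.029, v=0.245, θ=0.003, ω=-0.282
apply F[6]=-0.938 → step 7: x=0.034, v=0.231, θ=-0.002, ω=-0.241
apply F[7]=-0.926 → step 8: x=0.039, v=0.217, θ=-0.007, ω=-0.204
apply F[8]=-0.892 → step 9: x=0.043, v=0.203, θ=-0.011, ω=-0.171
apply F[9]=-0.847 → step 10: x=0.047, v=0.191, θ=-0.014, ω=-0.142
apply F[10]=-0.801 → step 11: x=0.050, v=0.179, θ=-0.016, ω=-0.117
apply F[11]=-0.756 → step 12: x=0.054, v=0.168, θ=-0.018, ω=-0.095
apply F[12]=-0.713 → step 13: x=0.057, v=0.158, θ=-0.020, ω=-0.076
apply F[13]=-0.674 → step 14: x=0.060, v=0.148, θ=-0.021, ω=-0.060
apply F[14]=-0.639 → step 15: x=0.063, v=0.139, θ=-0.022, ω=-0.045
apply F[15]=-0.605 → step 16: x=0.066, v=0.130, θ=-0.023, ω=-0.033
apply F[16]=-0.574 → step 17: x=0.068, v=0.122, θ=-0.024, ω=-0.023
apply F[17]=-0.546 → step 18: x=0.071, v=0.114, θ=-0.024, ω=-0.014
apply F[18]=-0.519 → step 19: x=0.073, v=0.106, θ=-0.024, ω=-0.006
apply F[19]=-0.494 → step 20: x=0.075, v=0.099, θ=-0.024, ω=-0.000
max |θ| = 0.040 ≤ 0.077 over all 21 states.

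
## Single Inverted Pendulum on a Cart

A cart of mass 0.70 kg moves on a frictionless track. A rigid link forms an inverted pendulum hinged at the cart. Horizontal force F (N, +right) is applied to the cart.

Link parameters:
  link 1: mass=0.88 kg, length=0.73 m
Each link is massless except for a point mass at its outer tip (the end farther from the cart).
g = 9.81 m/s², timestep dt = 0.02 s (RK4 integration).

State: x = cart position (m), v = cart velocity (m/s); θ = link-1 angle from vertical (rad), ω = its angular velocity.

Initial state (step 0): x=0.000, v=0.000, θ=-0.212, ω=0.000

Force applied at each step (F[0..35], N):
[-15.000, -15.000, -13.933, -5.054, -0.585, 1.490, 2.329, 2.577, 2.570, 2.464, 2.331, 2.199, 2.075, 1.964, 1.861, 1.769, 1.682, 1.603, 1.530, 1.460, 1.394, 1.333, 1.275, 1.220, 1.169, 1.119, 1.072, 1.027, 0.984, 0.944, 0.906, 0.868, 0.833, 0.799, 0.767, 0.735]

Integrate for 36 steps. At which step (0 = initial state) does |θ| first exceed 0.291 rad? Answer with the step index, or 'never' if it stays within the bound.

apply F[0]=-15.000 → step 1: x=-0.004, v=-0.359, θ=-0.208, ω=0.424
apply F[1]=-15.000 → step 2: x=-0.014, v=-0.722, θ=-0.195, ω=0.858
apply F[2]=-13.933 → step 3: x=-0.032, v=-1.065, θ=-0.174, ω=1.270
apply F[3]=-5.054 → step 4: x=-0.055, v=-1.172, θ=-0.147, ω=1.372
apply F[4]=-0.585 → step 5: x=-0.078, v=-1.161, θ=-0.120, ω=1.321
apply F[5]=+1.490 → step 6: x=-0.100, v=-1.096, θ=-0.095, ω=1.203
apply F[6]=+2.329 → step 7: x=-0.122, v=-1.011, θ=-0.073, ω=1.066
apply F[7]=+2.577 → step 8: x=-0.141, v=-0.924, θ=-0.053, ω=0.930
apply F[8]=+2.570 → step 9: x=-0.158, v=-0.841, θ=-0.035, ω=0.804
apply F[9]=+2.464 → step 10: x=-0.175, v=-0.764, θ=-0.020, ω=0.691
apply F[10]=+2.331 → step 11: x=-0.189, v=-0.694, θ=-0.008, ω=0.592
apply F[11]=+2.199 → step 12: x=-0.202, v=-0.631, θ=0.003, ω=0.504
apply F[12]=+2.075 → step 13: x=-0.214, v=-0.573, θ=0.013, ω=0.428
apply F[13]=+1.964 → step 14: x=-0.225, v=-0.521, θ=0.021, ω=0.361
apply F[14]=+1.861 → step 15: x=-0.235, v=-0.474, θ=0.027, ω=0.303
apply F[15]=+1.769 → step 16: x=-0.244, v=-0.431, θ=0.033, ω=0.252
apply F[16]=+1.682 → step 17: x=-0.253, v=-0.392, θ=0.037, ω=0.208
apply F[17]=+1.603 → step 18: x=-0.260, v=-0.355, θ=0.041, ω=0.169
apply F[18]=+1.530 → step 19: x=-0.267, v=-0.322, θ=0.044, ω=0.135
apply F[19]=+1.460 → step 20: x=-0.273, v=-0.292, θ=0.047, ω=0.106
apply F[20]=+1.394 → step 21: x=-0.278, v=-0.264, θ=0.048, ω=0.080
apply F[21]=+1.333 → step 22: x=-0.284, v=-0.238, θ=0.050, ω=0.058
apply F[22]=+1.275 → step 23: x=-0.288, v=-0.214, θ=0.051, ω=0.039
apply F[23]=+1.220 → step 24: x=-0.292, v=-0.192, θ=0.051, ω=0.022
apply F[24]=+1.169 → step 25: x=-0.296, v=-0.171, θ=0.052, ω=0.008
apply F[25]=+1.119 → step 26: x=-0.299, v=-0.152, θ=0.052, ω=-0.005
apply F[26]=+1.072 → step 27: x=-0.302, v=-0.134, θ=0.052, ω=-0.015
apply F[27]=+1.027 → step 28: x=-0.304, v=-0.118, θ=0.051, ω=-0.024
apply F[28]=+0.984 → step 29: x=-0.307, v=-0.102, θ=0.051, ω=-0.032
apply F[29]=+0.944 → step 30: x=-0.308, v=-0.087, θ=0.050, ω=-0.038
apply F[30]=+0.906 → step 31: x=-0.310, v=-0.074, θ=0.049, ω=-0.044
apply F[31]=+0.868 → step 32: x=-0.311, v=-0.061, θ=0.048, ω=-0.048
apply F[32]=+0.833 → step 33: x=-0.312, v=-0.049, θ=0.047, ω=-0.052
apply F[33]=+0.799 → step 34: x=-0.313, v=-0.038, θ=0.046, ω=-0.055
apply F[34]=+0.767 → step 35: x=-0.314, v=-0.027, θ=0.045, ω=-0.057
apply F[35]=+0.735 → step 36: x=-0.314, v=-0.017, θ=0.044, ω=-0.059
max |θ| = 0.212 ≤ 0.291 over all 37 states.

Answer: never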